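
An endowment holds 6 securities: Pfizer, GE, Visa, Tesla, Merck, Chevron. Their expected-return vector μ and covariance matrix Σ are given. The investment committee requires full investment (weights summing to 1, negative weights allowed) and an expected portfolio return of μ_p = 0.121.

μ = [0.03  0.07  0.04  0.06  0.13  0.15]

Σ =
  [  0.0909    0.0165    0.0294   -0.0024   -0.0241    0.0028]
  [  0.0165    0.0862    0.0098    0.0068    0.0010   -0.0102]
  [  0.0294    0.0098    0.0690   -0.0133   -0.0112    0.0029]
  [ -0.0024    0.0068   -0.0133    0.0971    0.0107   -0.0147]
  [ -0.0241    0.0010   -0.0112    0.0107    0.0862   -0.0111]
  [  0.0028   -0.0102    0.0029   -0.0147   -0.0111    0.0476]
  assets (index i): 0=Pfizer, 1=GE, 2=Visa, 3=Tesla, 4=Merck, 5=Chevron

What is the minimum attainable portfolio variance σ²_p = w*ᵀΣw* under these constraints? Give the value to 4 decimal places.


0.0140

p=Σ⁻¹μ = [0.3905  1.0475  0.6298  1.0341  2.0893  4.1210]
q=Σ⁻¹𝟙 = [8.8532  10.6395  13.5812  14.2833  17.8743  30.5193]
a=μᵀp=1.062028  b=𝟙ᵀp=9.312155  c=𝟙ᵀq=95.750757  D=ac−b²=14.973798
λ₁=(c·0.121−b)/D = (95.750757·0.121−9.312155)/14.973798 = 0.151844
λ₂=(a−b·0.121)/D = (1.062028−9.312155·0.121)/14.973798 = -0.004324
w* = 0.151844·p + -0.004324·q:
  w_0 = 0.151844·0.3905 + -0.004324·8.8532 = 0.0210  (Pfizer)
  w_1 = 0.151844·1.0475 + -0.004324·10.6395 = 0.1131  (GE)
  w_2 = 0.151844·0.6298 + -0.004324·13.5812 = 0.0369  (Visa)
  w_3 = 0.151844·1.0341 + -0.004324·14.2833 = 0.0953  (Tesla)
  w_4 = 0.151844·2.0893 + -0.004324·17.8743 = 0.2400  (Merck)
  w_5 = 0.151844·4.1210 + -0.004324·30.5193 = 0.4938  (Chevron)
Σw_i=1.0000  μᵀw=0.1210
σ²=wᵀΣw=λ₁·μ_p+λ₂ = 0.151844·0.121 + -0.004324 = 0.014049 ≈ 0.0140


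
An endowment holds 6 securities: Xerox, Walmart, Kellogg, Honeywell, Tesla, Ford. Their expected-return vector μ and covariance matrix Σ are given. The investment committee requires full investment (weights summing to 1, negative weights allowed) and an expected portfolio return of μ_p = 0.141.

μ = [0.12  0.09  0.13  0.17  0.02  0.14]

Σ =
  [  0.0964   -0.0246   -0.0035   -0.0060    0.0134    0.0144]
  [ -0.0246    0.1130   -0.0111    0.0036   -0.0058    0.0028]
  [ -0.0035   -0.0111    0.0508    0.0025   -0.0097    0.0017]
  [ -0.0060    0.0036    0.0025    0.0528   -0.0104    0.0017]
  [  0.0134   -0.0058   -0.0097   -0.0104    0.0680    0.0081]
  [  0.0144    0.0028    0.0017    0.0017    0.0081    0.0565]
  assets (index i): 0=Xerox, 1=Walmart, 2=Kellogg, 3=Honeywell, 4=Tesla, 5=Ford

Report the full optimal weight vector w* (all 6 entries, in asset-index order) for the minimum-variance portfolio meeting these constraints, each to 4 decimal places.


g=Σ⁻¹μ = [1.5153  1.3045  2.8850  3.2709  0.8131  1.7252]
h=Σ⁻¹𝟙 = [12.1156  14.0967  25.9090  21.6308  19.3688  9.7055]
a=μᵀg=1.488155  b=𝟙ᵀg=11.514136  c=𝟙ᵀh=102.826423  D=ac−b²=20.446364
λ₁=(c·0.141−b)/D = (102.826423·0.141−11.514136)/20.446364 = 0.145962
λ₂=(a−b·0.141)/D = (1.488155−11.514136·0.141)/20.446364 = -0.006619
w* = 0.145962·g + -0.006619·h:
  w_0 = 0.145962·1.5153 + -0.006619·12.1156 = 0.1410  (Xerox)
  w_1 = 0.145962·1.3045 + -0.006619·14.0967 = 0.0971  (Walmart)
  w_2 = 0.145962·2.8850 + -0.006619·25.9090 = 0.2496  (Kellogg)
  w_3 = 0.145962·3.2709 + -0.006619·21.6308 = 0.3343  (Honeywell)
  w_4 = 0.145962·0.8131 + -0.006619·19.3688 = -0.0095  (Tesla)
  w_5 = 0.145962·1.7252 + -0.006619·9.7055 = 0.1876  (Ford)
Σw_i=1.0000  μᵀw=0.1410
σ²=wᵀΣw=λ₁·μ_p+λ₂ = 0.145962·0.141 + -0.006619 = 0.013961 ≈ 0.0140

0.1410  0.0971  0.2496  0.3343  -0.0095  0.1876


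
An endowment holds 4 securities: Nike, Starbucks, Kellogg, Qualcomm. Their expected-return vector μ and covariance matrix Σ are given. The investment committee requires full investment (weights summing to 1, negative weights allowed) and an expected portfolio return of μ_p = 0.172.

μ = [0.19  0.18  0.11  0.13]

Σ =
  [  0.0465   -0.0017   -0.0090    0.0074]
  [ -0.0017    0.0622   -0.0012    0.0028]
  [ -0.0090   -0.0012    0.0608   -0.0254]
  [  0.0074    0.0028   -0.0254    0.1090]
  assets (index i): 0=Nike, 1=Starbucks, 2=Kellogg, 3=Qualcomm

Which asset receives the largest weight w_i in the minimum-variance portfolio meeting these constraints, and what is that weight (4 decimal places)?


Nike (0.4844)

g=Σ⁻¹μ = [4.5673  3.0106  3.1918  1.5490]
h=Σ⁻¹𝟙 = [25.0548  16.6733  25.9551  13.0933]
a=μᵀg=1.962177  b=𝟙ᵀg=12.318802  c=𝟙ᵀh=80.776538  D=ac−b²=6.744954
λ₁=(c·0.172−b)/D = (80.776538·0.172−12.318802)/6.744954 = 0.233473
λ₂=(a−b·0.172)/D = (1.962177−12.318802·0.172)/6.744954 = -0.023226
w* = 0.233473·g + -0.023226·h:
  w_0 = 0.233473·4.5673 + -0.023226·25.0548 = 0.4844  (Nike)
  w_1 = 0.233473·3.0106 + -0.023226·16.6733 = 0.3156  (Starbucks)
  w_2 = 0.233473·3.1918 + -0.023226·25.9551 = 0.1424  (Kellogg)
  w_3 = 0.233473·1.5490 + -0.023226·13.0933 = 0.0576  (Qualcomm)
Σw_i=1.0000  μᵀw=0.1720
σ²=wᵀΣw=λ₁·μ_p+λ₂ = 0.233473·0.172 + -0.023226 = 0.016931 ≈ 0.0169


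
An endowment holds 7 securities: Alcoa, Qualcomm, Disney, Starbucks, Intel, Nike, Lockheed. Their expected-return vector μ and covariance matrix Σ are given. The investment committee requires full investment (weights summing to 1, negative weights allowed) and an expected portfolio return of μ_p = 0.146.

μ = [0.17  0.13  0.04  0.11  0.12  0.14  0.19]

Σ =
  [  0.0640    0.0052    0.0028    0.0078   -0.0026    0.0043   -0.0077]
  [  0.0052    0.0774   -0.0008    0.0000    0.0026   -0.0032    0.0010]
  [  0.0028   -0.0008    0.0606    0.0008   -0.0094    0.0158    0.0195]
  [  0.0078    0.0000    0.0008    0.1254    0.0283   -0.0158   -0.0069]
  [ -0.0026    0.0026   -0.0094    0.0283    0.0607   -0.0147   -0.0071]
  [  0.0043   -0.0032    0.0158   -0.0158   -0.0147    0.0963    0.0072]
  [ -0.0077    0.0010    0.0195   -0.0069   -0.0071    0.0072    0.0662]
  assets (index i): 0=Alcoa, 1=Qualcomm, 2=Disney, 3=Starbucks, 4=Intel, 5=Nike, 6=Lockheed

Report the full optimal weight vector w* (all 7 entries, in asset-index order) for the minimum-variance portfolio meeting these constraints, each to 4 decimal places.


x=Σ⁻¹μ = [2.9159  1.4169  -0.6459  0.5396  2.5093  1.6850  3.5202]
y=Σ⁻¹𝟙 = [15.5341  11.5600  11.4496  4.4565  20.7377  10.9819  14.8596]
a=μᵀx=1.919289  b=𝟙ᵀx=11.941108  c=𝟙ᵀy=89.579396  D=ac−b²=29.338651
λ₁=(c·0.146−b)/D = (89.579396·0.146−11.941108)/29.338651 = 0.038771
λ₂=(a−b·0.146)/D = (1.919289−11.941108·0.146)/29.338651 = 0.005995
w* = 0.038771·x + 0.005995·y:
  w_0 = 0.038771·2.9159 + 0.005995·15.5341 = 0.2062  (Alcoa)
  w_1 = 0.038771·1.4169 + 0.005995·11.5600 = 0.1242  (Qualcomm)
  w_2 = 0.038771·-0.6459 + 0.005995·11.4496 = 0.0436  (Disney)
  w_3 = 0.038771·0.5396 + 0.005995·4.4565 = 0.0476  (Starbucks)
  w_4 = 0.038771·2.5093 + 0.005995·20.7377 = 0.2216  (Intel)
  w_5 = 0.038771·1.6850 + 0.005995·10.9819 = 0.1312  (Nike)
  w_6 = 0.038771·3.5202 + 0.005995·14.8596 = 0.2256  (Lockheed)
Σw_i=1.0000  μᵀw=0.1460
σ²=wᵀΣw=λ₁·μ_p+λ₂ = 0.038771·0.146 + 0.005995 = 0.011656 ≈ 0.0117

0.2062  0.1242  0.0436  0.0476  0.2216  0.1312  0.2256


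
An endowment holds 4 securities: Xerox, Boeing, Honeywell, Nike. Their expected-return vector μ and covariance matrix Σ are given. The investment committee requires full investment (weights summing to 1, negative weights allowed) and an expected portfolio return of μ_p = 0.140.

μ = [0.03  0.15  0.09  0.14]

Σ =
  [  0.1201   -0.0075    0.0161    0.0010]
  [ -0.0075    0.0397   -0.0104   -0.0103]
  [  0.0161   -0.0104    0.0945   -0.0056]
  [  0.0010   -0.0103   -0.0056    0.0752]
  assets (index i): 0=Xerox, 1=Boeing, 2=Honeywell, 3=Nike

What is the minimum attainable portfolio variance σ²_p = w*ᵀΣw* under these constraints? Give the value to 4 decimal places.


0.0159

x=Σ⁻¹μ = [0.3222  4.9467  1.5992  2.6540]
y=Σ⁻¹𝟙 = [8.4820  35.4582  14.1709  19.0970]
a=μᵀx=1.267165  b=𝟙ᵀx=9.522153  c=𝟙ᵀy=77.208108  D=ac−b²=7.164035
λ₁=(c·0.140−b)/D = (77.208108·0.140−9.522153)/7.164035 = 0.179645
λ₂=(a−b·0.140)/D = (1.267165−9.522153·0.140)/7.164035 = -0.009204
w* = 0.179645·x + -0.009204·y:
  w_0 = 0.179645·0.3222 + -0.009204·8.4820 = -0.0202  (Xerox)
  w_1 = 0.179645·4.9467 + -0.009204·35.4582 = 0.5623  (Boeing)
  w_2 = 0.179645·1.5992 + -0.009204·14.1709 = 0.1569  (Honeywell)
  w_3 = 0.179645·2.6540 + -0.009204·19.0970 = 0.3010  (Nike)
Σw_i=1.0000  μᵀw=0.1400
σ²=wᵀΣw=λ₁·μ_p+λ₂ = 0.179645·0.140 + -0.009204 = 0.015947 ≈ 0.0159


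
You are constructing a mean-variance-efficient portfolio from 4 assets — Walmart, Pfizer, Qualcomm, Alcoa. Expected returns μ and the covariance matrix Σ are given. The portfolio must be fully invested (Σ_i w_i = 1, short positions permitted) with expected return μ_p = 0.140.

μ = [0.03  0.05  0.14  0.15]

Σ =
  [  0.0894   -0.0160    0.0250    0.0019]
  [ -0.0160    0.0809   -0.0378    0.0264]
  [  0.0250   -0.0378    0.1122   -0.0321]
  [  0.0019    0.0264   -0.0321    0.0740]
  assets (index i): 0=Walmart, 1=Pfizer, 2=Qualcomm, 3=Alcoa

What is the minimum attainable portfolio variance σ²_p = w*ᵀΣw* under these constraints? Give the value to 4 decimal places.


x=Σ⁻¹μ = [-0.2460  0.7617  2.3555  2.7834]
y=Σ⁻¹𝟙 = [9.2883  17.3594  16.8028  14.3708]
a=μᵀx=0.777984  b=𝟙ᵀx=5.654626  c=𝟙ᵀy=57.821245  D=ac−b²=13.009216
λ₁=(c·0.140−b)/D = (57.821245·0.140−5.654626)/13.009216 = 0.187586
λ₂=(a−b·0.140)/D = (0.777984−5.654626·0.140)/13.009216 = -0.001050
w* = 0.187586·x + -0.001050·y:
  w_0 = 0.187586·-0.2460 + -0.001050·9.2883 = -0.0559  (Walmart)
  w_1 = 0.187586·0.7617 + -0.001050·17.3594 = 0.1247  (Pfizer)
  w_2 = 0.187586·2.3555 + -0.001050·16.8028 = 0.4242  (Qualcomm)
  w_3 = 0.187586·2.7834 + -0.001050·14.3708 = 0.5070  (Alcoa)
Σw_i=1.0000  μᵀw=0.1400
σ²=wᵀΣw=λ₁·μ_p+λ₂ = 0.187586·0.140 + -0.001050 = 0.025212 ≈ 0.0252

0.0252


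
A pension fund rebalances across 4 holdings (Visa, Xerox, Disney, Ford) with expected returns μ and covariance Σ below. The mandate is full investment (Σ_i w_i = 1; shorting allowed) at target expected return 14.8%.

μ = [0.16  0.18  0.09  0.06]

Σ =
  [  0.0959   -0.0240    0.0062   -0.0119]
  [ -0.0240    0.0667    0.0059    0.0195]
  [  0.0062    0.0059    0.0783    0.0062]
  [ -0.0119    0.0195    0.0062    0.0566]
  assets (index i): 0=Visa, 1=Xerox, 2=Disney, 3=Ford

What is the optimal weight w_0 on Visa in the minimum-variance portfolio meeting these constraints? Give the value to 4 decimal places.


0.3359

g=Σ⁻¹μ = [2.5309  3.4544  0.6626  0.3295]
h=Σ⁻¹𝟙 = [15.5194  15.4982  9.2201  14.5813]
a=μᵀg=1.106150  b=𝟙ᵀg=6.977472  c=𝟙ᵀh=54.819033  D=ac−b²=11.952941
λ₁=(c·0.148−b)/D = (54.819033·0.148−6.977472)/11.952941 = 0.095018
λ₂=(a−b·0.148)/D = (1.106150−6.977472·0.148)/11.952941 = 0.006148
w* = 0.095018·g + 0.006148·h:
  w_0 = 0.095018·2.5309 + 0.006148·15.5194 = 0.3359  (Visa)
  w_1 = 0.095018·3.4544 + 0.006148·15.4982 = 0.4235  (Xerox)
  w_2 = 0.095018·0.6626 + 0.006148·9.2201 = 0.1196  (Disney)
  w_3 = 0.095018·0.3295 + 0.006148·14.5813 = 0.1210  (Ford)
Σw_i=1.0000  μᵀw=0.1480
σ²=wᵀΣw=λ₁·μ_p+λ₂ = 0.095018·0.148 + 0.006148 = 0.020210 ≈ 0.0202


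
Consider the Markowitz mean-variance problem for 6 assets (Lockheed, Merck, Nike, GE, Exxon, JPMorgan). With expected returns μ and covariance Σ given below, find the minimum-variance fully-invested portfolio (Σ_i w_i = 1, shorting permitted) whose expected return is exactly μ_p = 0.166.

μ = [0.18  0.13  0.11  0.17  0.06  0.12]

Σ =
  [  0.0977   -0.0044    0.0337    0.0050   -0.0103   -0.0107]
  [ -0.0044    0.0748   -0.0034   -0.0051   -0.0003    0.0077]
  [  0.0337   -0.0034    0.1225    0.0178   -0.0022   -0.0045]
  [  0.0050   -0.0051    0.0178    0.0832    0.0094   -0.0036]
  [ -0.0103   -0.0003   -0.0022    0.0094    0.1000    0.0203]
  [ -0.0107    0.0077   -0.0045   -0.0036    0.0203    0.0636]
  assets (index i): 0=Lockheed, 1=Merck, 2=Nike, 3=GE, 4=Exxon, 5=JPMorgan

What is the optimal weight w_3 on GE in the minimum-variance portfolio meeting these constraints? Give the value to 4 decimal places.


g=Σ⁻¹μ = [2.0049  1.7920  0.1763  2.0618  0.2013  2.0721]
h=Σ⁻¹𝟙 = [11.0720  13.5077  4.5580  11.0137  7.2881  14.5703]
a=μᵀg=1.224472  b=𝟙ᵀg=8.308399  c=𝟙ᵀh=62.009893  D=ac−b²=6.899879
λ₁=(c·0.166−b)/D = (62.009893·0.166−8.308399)/6.899879 = 0.287721
λ₂=(a−b·0.166)/D = (1.224472−8.308399·0.166)/6.899879 = -0.022424
w* = 0.287721·g + -0.022424·h:
  w_0 = 0.287721·2.0049 + -0.022424·11.0720 = 0.3286  (Lockheed)
  w_1 = 0.287721·1.7920 + -0.022424·13.5077 = 0.2127  (Merck)
  w_2 = 0.287721·0.1763 + -0.022424·4.5580 = -0.0515  (Nike)
  w_3 = 0.287721·2.0618 + -0.022424·11.0137 = 0.3463  (GE)
  w_4 = 0.287721·0.2013 + -0.022424·7.2881 = -0.1055  (Exxon)
  w_5 = 0.287721·2.0721 + -0.022424·14.5703 = 0.2695  (JPMorgan)
Σw_i=1.0000  μᵀw=0.1660
σ²=wᵀΣw=λ₁·μ_p+λ₂ = 0.287721·0.166 + -0.022424 = 0.025338 ≈ 0.0253

0.3463


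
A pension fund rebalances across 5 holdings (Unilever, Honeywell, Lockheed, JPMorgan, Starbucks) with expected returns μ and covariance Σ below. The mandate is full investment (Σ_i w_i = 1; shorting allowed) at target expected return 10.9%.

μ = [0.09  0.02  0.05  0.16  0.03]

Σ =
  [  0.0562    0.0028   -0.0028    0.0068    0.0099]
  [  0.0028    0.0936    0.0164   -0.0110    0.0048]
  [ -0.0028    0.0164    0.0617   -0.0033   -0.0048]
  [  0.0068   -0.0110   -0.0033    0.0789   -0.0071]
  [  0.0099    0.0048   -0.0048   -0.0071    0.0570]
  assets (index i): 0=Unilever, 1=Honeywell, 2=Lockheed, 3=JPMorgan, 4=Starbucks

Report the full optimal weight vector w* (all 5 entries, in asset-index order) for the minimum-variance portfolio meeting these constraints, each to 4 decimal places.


0.2700  0.0184  0.1738  0.4578  0.0801

p=Σ⁻¹μ = [1.2823  0.2137  0.9694  2.0437  0.6218]
q=Σ⁻¹𝟙 = [13.2701  8.1853  16.8225  14.9800  17.8323]
a=μᵀp=0.513792  b=𝟙ᵀp=5.130915  c=𝟙ᵀq=71.090217  D=ac−b²=10.199272
λ₁=(c·0.109−b)/D = (71.090217·0.109−5.130915)/10.199272 = 0.256677
λ₂=(a−b·0.109)/D = (0.513792−5.130915·0.109)/10.199272 = -0.004459
w* = 0.256677·p + -0.004459·q:
  w_0 = 0.256677·1.2823 + -0.004459·13.2701 = 0.2700  (Unilever)
  w_1 = 0.256677·0.2137 + -0.004459·8.1853 = 0.0184  (Honeywell)
  w_2 = 0.256677·0.9694 + -0.004459·16.8225 = 0.1738  (Lockheed)
  w_3 = 0.256677·2.0437 + -0.004459·14.9800 = 0.4578  (JPMorgan)
  w_4 = 0.256677·0.6218 + -0.004459·17.8323 = 0.0801  (Starbucks)
Σw_i=1.0000  μᵀw=0.1090
σ²=wᵀΣw=λ₁·μ_p+λ₂ = 0.256677·0.109 + -0.004459 = 0.023519 ≈ 0.0235


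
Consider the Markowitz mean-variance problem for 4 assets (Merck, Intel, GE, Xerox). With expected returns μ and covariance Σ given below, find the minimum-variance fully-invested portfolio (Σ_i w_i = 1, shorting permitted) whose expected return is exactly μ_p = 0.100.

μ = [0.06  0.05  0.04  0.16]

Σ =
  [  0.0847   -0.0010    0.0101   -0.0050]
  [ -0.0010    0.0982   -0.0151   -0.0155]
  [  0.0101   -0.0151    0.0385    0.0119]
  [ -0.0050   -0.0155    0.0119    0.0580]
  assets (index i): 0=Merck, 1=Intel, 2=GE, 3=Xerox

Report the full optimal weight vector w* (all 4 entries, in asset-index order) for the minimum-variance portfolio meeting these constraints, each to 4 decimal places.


0.1583  0.2163  0.1698  0.4556

p=Σ⁻¹μ = [0.8682  1.0427  0.2757  3.0555]
q=Σ⁻¹𝟙 = [10.1240  16.8270  24.4815  17.5881]
a=μᵀp=0.604142  b=𝟙ᵀp=5.242142  c=𝟙ᵀq=69.020555  D=ac−b²=14.218162
λ₁=(c·0.100−b)/D = (69.020555·0.100−5.242142)/14.218162 = 0.116746
λ₂=(a−b·0.100)/D = (0.604142−5.242142·0.100)/14.218162 = 0.005622
w* = 0.116746·p + 0.005622·q:
  w_0 = 0.116746·0.8682 + 0.005622·10.1240 = 0.1583  (Merck)
  w_1 = 0.116746·1.0427 + 0.005622·16.8270 = 0.2163  (Intel)
  w_2 = 0.116746·0.2757 + 0.005622·24.4815 = 0.1698  (GE)
  w_3 = 0.116746·3.0555 + 0.005622·17.5881 = 0.4556  (Xerox)
Σw_i=1.0000  μᵀw=0.1000
σ²=wᵀΣw=λ₁·μ_p+λ₂ = 0.116746·0.100 + 0.005622 = 0.017296 ≈ 0.0173


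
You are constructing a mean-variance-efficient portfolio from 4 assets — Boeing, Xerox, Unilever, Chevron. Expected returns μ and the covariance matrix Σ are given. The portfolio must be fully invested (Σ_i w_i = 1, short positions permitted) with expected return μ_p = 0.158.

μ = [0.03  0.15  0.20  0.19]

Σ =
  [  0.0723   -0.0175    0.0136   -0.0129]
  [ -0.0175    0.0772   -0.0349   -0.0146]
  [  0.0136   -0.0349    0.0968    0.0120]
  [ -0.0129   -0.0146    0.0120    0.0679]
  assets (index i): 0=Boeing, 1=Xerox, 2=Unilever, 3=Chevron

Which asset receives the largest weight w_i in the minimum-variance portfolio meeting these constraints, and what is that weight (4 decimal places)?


Xerox (0.3491)

g=Σ⁻¹μ = [1.5160  4.2867  2.9668  3.4837]
h=Σ⁻¹𝟙 = [22.0531  28.9333  14.8732  22.5100]
a=μᵀg=1.943735  b=𝟙ᵀg=12.253146  c=𝟙ᵀh=88.369660  D=ac−b²=21.627599
λ₁=(c·0.158−b)/D = (88.369660·0.158−12.253146)/21.627599 = 0.079031
λ₂=(a−b·0.158)/D = (1.943735−12.253146·0.158)/21.627599 = 0.000358
w* = 0.079031·g + 0.000358·h:
  w_0 = 0.079031·1.5160 + 0.000358·22.0531 = 0.1277  (Boeing)
  w_1 = 0.079031·4.2867 + 0.000358·28.9333 = 0.3491  (Xerox)
  w_2 = 0.079031·2.9668 + 0.000358·14.8732 = 0.2398  (Unilever)
  w_3 = 0.079031·3.4837 + 0.000358·22.5100 = 0.2834  (Chevron)
Σw_i=1.0000  μᵀw=0.1580
σ²=wᵀΣw=λ₁·μ_p+λ₂ = 0.079031·0.158 + 0.000358 = 0.012845 ≈ 0.0128


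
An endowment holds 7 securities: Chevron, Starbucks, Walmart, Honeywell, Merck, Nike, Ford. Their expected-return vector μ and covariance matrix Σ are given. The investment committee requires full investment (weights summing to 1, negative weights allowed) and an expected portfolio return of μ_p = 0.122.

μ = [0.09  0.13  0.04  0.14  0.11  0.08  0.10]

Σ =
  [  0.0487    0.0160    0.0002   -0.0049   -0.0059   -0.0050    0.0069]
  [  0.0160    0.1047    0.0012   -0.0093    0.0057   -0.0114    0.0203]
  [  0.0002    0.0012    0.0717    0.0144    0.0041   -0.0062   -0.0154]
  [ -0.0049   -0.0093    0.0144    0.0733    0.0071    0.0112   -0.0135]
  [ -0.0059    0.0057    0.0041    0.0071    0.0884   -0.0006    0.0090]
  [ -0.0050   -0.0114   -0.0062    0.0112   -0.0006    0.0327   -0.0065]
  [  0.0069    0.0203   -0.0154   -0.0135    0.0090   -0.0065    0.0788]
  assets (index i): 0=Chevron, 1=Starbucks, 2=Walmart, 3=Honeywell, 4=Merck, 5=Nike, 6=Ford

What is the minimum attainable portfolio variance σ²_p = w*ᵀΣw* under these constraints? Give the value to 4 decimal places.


x=Σ⁻¹μ = [1.8888  1.0984  0.6757  1.7503  1.0071  2.9397  1.3801]
y=Σ⁻¹𝟙 = [21.8390  7.5128  18.5438  8.2751  9.3909  40.6059  16.1613]
a=μᵀx=1.068814  b=𝟙ᵀx=10.740040  c=𝟙ᵀy=122.328839  D=ac−b²=15.398281
λ₁=(c·0.122−b)/D = (122.328839·0.122−10.740040)/15.398281 = 0.271724
λ₂=(a−b·0.122)/D = (1.068814−10.740040·0.122)/15.398281 = -0.015682
w* = 0.271724·x + -0.015682·y:
  w_0 = 0.271724·1.8888 + -0.015682·21.8390 = 0.1708  (Chevron)
  w_1 = 0.271724·1.0984 + -0.015682·7.5128 = 0.1806  (Starbucks)
  w_2 = 0.271724·0.6757 + -0.015682·18.5438 = -0.1072  (Walmart)
  w_3 = 0.271724·1.7503 + -0.015682·8.2751 = 0.3458  (Honeywell)
  w_4 = 0.271724·1.0071 + -0.015682·9.3909 = 0.1264  (Merck)
  w_5 = 0.271724·2.9397 + -0.015682·40.6059 = 0.1620  (Nike)
  w_6 = 0.271724·1.3801 + -0.015682·16.1613 = 0.1216  (Ford)
Σw_i=1.0000  μᵀw=0.1220
σ²=wᵀΣw=λ₁·μ_p+λ₂ = 0.271724·0.122 + -0.015682 = 0.017469 ≈ 0.0175

0.0175


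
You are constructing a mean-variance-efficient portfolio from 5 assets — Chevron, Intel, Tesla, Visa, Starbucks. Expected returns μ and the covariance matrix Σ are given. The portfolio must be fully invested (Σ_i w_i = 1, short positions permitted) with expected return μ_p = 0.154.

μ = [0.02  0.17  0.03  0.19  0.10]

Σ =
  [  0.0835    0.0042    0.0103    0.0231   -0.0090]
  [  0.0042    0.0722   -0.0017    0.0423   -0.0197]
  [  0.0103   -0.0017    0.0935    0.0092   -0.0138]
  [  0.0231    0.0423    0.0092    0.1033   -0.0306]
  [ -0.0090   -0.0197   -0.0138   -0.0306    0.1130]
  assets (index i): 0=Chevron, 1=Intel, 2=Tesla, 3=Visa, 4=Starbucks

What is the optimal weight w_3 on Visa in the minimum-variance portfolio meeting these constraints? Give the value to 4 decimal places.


0.3123

x=Σ⁻¹μ = [-0.1605  1.9315  0.4705  1.5411  1.6837]
y=Σ⁻¹𝟙 = [10.0988  14.8346  11.5909  4.7408  14.9394]
a=μᵀx=0.800441  b=𝟙ᵀx=5.466281  c=𝟙ᵀy=56.204556  D=ac−b²=15.108203
λ₁=(c·0.154−b)/D = (56.204556·0.154−5.466281)/15.108203 = 0.211092
λ₂=(a−b·0.154)/D = (0.800441−5.466281·0.154)/15.108203 = -0.002738
w* = 0.211092·x + -0.002738·y:
  w_0 = 0.211092·-0.1605 + -0.002738·10.0988 = -0.0615  (Chevron)
  w_1 = 0.211092·1.9315 + -0.002738·14.8346 = 0.3671  (Intel)
  w_2 = 0.211092·0.4705 + -0.002738·11.5909 = 0.0676  (Tesla)
  w_3 = 0.211092·1.5411 + -0.002738·4.7408 = 0.3123  (Visa)
  w_4 = 0.211092·1.6837 + -0.002738·14.9394 = 0.3145  (Starbucks)
Σw_i=1.0000  μᵀw=0.1540
σ²=wᵀΣw=λ₁·μ_p+λ₂ = 0.211092·0.154 + -0.002738 = 0.029770 ≈ 0.0298


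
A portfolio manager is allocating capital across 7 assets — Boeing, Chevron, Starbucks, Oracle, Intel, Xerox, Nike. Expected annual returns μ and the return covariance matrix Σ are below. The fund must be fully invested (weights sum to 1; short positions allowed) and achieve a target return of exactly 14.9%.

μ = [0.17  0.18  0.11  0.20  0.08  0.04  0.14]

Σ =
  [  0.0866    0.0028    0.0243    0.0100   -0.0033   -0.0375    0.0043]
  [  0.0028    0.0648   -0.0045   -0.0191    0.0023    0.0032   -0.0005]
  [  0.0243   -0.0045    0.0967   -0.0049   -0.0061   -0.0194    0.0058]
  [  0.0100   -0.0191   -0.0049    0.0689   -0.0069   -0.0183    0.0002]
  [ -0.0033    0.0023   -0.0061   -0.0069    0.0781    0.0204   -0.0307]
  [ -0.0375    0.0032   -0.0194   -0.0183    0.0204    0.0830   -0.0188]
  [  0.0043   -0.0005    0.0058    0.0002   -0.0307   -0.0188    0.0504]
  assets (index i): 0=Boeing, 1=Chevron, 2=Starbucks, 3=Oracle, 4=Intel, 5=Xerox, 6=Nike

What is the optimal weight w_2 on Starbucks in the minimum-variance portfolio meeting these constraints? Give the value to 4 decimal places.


p=Σ⁻¹μ = [2.0654  4.0411  1.5643  4.9621  2.8157  3.2424  5.3666]
q=Σ⁻¹𝟙 = [16.0142  22.5569  14.3314  30.4818  25.7520  32.2687  44.6515]
a=μᵀp=3.349276  b=𝟙ᵀp=24.057593  c=𝟙ᵀq=186.056537  D=ac−b²=44.386988
λ₁=(c·0.149−b)/D = (186.056537·0.149−24.057593)/44.386988 = 0.082565
λ₂=(a−b·0.149)/D = (3.349276−24.057593·0.149)/44.386988 = -0.005301
w* = 0.082565·p + -0.005301·q:
  w_0 = 0.082565·2.0654 + -0.005301·16.0142 = 0.0856  (Boeing)
  w_1 = 0.082565·4.0411 + -0.005301·22.5569 = 0.2141  (Chevron)
  w_2 = 0.082565·1.5643 + -0.005301·14.3314 = 0.0532  (Starbucks)
  w_3 = 0.082565·4.9621 + -0.005301·30.4818 = 0.2481  (Oracle)
  w_4 = 0.082565·2.8157 + -0.005301·25.7520 = 0.0960  (Intel)
  w_5 = 0.082565·3.2424 + -0.005301·32.2687 = 0.0967  (Xerox)
  w_6 = 0.082565·5.3666 + -0.005301·44.6515 = 0.2064  (Nike)
Σw_i=1.0000  μᵀw=0.1490
σ²=wᵀΣw=λ₁·μ_p+λ₂ = 0.082565·0.149 + -0.005301 = 0.007001 ≈ 0.0070

0.0532


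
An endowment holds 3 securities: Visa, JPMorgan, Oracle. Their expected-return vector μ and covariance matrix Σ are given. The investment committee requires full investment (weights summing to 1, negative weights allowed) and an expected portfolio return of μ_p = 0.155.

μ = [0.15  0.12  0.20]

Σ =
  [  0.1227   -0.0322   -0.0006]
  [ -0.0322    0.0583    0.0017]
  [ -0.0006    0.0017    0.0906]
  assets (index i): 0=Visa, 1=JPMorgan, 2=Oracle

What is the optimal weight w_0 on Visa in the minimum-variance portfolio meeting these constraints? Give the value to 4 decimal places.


0.2732

g=Σ⁻¹μ = [2.0545  3.1300  2.1624]
h=Σ⁻¹𝟙 = [14.7614  24.9946  10.6663]
a=μᵀg=1.116243  b=𝟙ᵀg=7.346822  c=𝟙ᵀh=50.422303  D=ac−b²=2.307749
λ₁=(c·0.155−b)/D = (50.422303·0.155−7.346822)/2.307749 = 0.203070
λ₂=(a−b·0.155)/D = (1.116243−7.346822·0.155)/2.307749 = -0.009756
w* = 0.203070·g + -0.009756·h:
  w_0 = 0.203070·2.0545 + -0.009756·14.7614 = 0.2732  (Visa)
  w_1 = 0.203070·3.1300 + -0.009756·24.9946 = 0.3918  (JPMorgan)
  w_2 = 0.203070·2.1624 + -0.009756·10.6663 = 0.3351  (Oracle)
Σw_i=1.0000  μᵀw=0.1550
σ²=wᵀΣw=λ₁·μ_p+λ₂ = 0.203070·0.155 + -0.009756 = 0.021720 ≈ 0.0217


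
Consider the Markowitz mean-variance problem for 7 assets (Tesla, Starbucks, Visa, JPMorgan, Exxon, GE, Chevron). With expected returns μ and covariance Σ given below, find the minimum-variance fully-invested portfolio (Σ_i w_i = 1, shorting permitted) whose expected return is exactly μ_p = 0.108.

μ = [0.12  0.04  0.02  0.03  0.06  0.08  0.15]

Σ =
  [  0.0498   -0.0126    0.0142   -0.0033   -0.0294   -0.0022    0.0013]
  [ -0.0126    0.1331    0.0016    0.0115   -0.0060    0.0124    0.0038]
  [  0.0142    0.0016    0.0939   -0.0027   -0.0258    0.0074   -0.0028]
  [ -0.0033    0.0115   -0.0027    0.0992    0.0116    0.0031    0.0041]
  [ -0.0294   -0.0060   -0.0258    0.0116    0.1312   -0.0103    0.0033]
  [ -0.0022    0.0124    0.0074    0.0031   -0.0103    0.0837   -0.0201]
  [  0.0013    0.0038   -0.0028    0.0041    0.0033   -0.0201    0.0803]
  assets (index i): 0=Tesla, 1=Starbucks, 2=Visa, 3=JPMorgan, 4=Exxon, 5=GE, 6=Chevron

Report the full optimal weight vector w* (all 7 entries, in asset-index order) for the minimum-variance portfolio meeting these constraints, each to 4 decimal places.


0.3772  0.0483  -0.0077  0.0032  0.1431  0.1874  0.2486

p=Σ⁻¹μ = [3.3062  0.4507  -0.0049  0.0692  1.2871  1.6483  2.1491]
q=Σ⁻¹𝟙 = [30.2004  8.4756  9.9959  7.2760  16.9810  15.9867  14.8441]
a=μᵀp=0.948204  b=𝟙ᵀp=8.905690  c=𝟙ᵀq=103.759774  D=ac−b²=19.074158
λ₁=(c·0.108−b)/D = (103.759774·0.108−8.905690)/19.074158 = 0.120601
λ₂=(a−b·0.108)/D = (0.948204−8.905690·0.108)/19.074158 = -0.000714
w* = 0.120601·p + -0.000714·q:
  w_0 = 0.120601·3.3062 + -0.000714·30.2004 = 0.3772  (Tesla)
  w_1 = 0.120601·0.4507 + -0.000714·8.4756 = 0.0483  (Starbucks)
  w_2 = 0.120601·-0.0049 + -0.000714·9.9959 = -0.0077  (Visa)
  w_3 = 0.120601·0.0692 + -0.000714·7.2760 = 0.0032  (JPMorgan)
  w_4 = 0.120601·1.2871 + -0.000714·16.9810 = 0.1431  (Exxon)
  w_5 = 0.120601·1.6483 + -0.000714·15.9867 = 0.1874  (GE)
  w_6 = 0.120601·2.1491 + -0.000714·14.8441 = 0.2486  (Chevron)
Σw_i=1.0000  μᵀw=0.1080
σ²=wᵀΣw=λ₁·μ_p+λ₂ = 0.120601·0.108 + -0.000714 = 0.012311 ≈ 0.0123


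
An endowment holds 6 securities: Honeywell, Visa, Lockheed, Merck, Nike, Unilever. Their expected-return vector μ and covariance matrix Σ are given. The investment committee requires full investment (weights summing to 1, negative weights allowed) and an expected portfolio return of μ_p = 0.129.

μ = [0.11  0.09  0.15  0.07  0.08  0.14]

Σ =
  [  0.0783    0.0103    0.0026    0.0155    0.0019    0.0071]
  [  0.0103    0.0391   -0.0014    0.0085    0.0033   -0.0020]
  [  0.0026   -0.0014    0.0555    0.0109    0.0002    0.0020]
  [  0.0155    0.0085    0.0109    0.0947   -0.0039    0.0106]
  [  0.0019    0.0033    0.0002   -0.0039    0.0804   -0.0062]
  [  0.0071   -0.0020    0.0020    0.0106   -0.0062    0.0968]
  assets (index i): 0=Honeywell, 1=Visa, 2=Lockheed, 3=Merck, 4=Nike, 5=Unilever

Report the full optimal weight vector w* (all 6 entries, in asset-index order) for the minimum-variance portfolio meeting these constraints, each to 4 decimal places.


x=Σ⁻¹μ = [0.8830  2.1604  2.6656  -0.0263  0.9884  1.4373]
y=Σ⁻¹𝟙 = [7.0445  22.7682  16.9112  4.7820  12.3133  10.1999]
a=μᵀx=0.969868  b=𝟙ᵀx=8.108506  c=𝟙ᵀy=74.019080  D=ac−b²=6.040870
λ₁=(c·0.129−b)/D = (74.019080·0.129−8.108506)/6.040870 = 0.238369
λ₂=(a−b·0.129)/D = (0.969868−8.108506·0.129)/6.040870 = -0.012602
w* = 0.238369·x + -0.012602·y:
  w_0 = 0.238369·0.8830 + -0.012602·7.0445 = 0.1217  (Honeywell)
  w_1 = 0.238369·2.1604 + -0.012602·22.7682 = 0.2280  (Visa)
  w_2 = 0.238369·2.6656 + -0.012602·16.9112 = 0.4223  (Lockheed)
  w_3 = 0.238369·-0.0263 + -0.012602·4.7820 = -0.0665  (Merck)
  w_4 = 0.238369·0.9884 + -0.012602·12.3133 = 0.0804  (Nike)
  w_5 = 0.238369·1.4373 + -0.012602·10.1999 = 0.2141  (Unilever)
Σw_i=1.0000  μᵀw=0.1290
σ²=wᵀΣw=λ₁·μ_p+λ₂ = 0.238369·0.129 + -0.012602 = 0.018147 ≈ 0.0181

0.1217  0.2280  0.4223  -0.0665  0.0804  0.2141


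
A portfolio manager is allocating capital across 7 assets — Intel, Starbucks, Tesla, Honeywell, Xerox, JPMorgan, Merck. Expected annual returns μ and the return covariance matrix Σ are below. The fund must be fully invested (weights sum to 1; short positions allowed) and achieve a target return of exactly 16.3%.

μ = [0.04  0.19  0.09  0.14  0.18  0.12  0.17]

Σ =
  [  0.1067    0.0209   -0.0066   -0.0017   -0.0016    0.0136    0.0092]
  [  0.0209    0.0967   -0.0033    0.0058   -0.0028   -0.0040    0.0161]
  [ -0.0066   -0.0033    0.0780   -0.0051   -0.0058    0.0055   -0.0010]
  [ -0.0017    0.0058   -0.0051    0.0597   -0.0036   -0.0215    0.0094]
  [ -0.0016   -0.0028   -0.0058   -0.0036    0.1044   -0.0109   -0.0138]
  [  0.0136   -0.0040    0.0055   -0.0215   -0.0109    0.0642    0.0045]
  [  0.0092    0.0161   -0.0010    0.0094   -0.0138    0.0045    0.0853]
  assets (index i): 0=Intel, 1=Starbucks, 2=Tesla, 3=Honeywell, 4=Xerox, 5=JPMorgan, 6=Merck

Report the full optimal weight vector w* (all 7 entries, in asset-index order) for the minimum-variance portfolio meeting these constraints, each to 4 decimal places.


-0.0960  0.1792  0.0637  0.2436  0.2124  0.2555  0.1414

p=Σ⁻¹μ = [-0.3764  1.8443  1.3903  3.4077  2.5236  3.4054  1.5549]
q=Σ⁻¹𝟙 = [5.5280  8.2052  14.8417  25.7685  15.2018  24.2885  8.0908]
a=μᵀp=2.064794  b=𝟙ᵀp=13.749822  c=𝟙ᵀq=101.924457  D=ac−b²=21.395407
λ₁=(c·0.163−b)/D = (101.924457·0.163−13.749822)/21.395407 = 0.133854
λ₂=(a−b·0.163)/D = (2.064794−13.749822·0.163)/21.395407 = -0.008246
w* = 0.133854·p + -0.008246·q:
  w_0 = 0.133854·-0.3764 + -0.008246·5.5280 = -0.0960  (Intel)
  w_1 = 0.133854·1.8443 + -0.008246·8.2052 = 0.1792  (Starbucks)
  w_2 = 0.133854·1.3903 + -0.008246·14.8417 = 0.0637  (Tesla)
  w_3 = 0.133854·3.4077 + -0.008246·25.7685 = 0.2436  (Honeywell)
  w_4 = 0.133854·2.5236 + -0.008246·15.2018 = 0.2124  (Xerox)
  w_5 = 0.133854·3.4054 + -0.008246·24.2885 = 0.2555  (JPMorgan)
  w_6 = 0.133854·1.5549 + -0.008246·8.0908 = 0.1414  (Merck)
Σw_i=1.0000  μᵀw=0.1630
σ²=wᵀΣw=λ₁·μ_p+λ₂ = 0.133854·0.163 + -0.008246 = 0.013572 ≈ 0.0136


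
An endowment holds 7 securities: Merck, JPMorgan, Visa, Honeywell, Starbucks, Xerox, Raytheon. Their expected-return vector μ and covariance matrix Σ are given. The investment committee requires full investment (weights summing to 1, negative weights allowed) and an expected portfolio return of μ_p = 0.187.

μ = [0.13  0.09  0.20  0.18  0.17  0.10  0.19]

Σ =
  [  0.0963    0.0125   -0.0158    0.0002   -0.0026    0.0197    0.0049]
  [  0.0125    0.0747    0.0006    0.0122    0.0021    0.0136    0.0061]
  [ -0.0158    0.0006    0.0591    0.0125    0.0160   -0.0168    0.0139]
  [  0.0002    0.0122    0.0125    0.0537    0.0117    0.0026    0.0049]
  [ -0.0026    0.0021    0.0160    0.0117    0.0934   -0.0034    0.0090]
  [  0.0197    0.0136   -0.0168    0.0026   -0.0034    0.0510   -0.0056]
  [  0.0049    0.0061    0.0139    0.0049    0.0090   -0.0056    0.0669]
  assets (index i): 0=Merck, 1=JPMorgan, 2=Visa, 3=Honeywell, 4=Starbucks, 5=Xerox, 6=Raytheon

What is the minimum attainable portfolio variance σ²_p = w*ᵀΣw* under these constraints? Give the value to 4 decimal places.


u=Σ⁻¹μ = [1.2588  -0.0649  3.3474  2.0618  0.9318  2.7727  2.0140]
v=Σ⁻¹𝟙 = [7.8776  5.2354  19.2988  9.5449  6.1408  22.5741  10.2480]
a=μᵀu=2.016741  b=𝟙ᵀu=12.321578  c=𝟙ᵀv=80.919598  D=ac−b²=11.372597
λ₁=(c·0.187−b)/D = (80.919598·0.187−12.321578)/11.372597 = 0.247119
λ₂=(a−b·0.187)/D = (2.016741−12.321578·0.187)/11.372597 = -0.025271
w* = 0.247119·u + -0.025271·v:
  w_0 = 0.247119·1.2588 + -0.025271·7.8776 = 0.1120  (Merck)
  w_1 = 0.247119·-0.0649 + -0.025271·5.2354 = -0.1483  (JPMorgan)
  w_2 = 0.247119·3.3474 + -0.025271·19.2988 = 0.3395  (Visa)
  w_3 = 0.247119·2.0618 + -0.025271·9.5449 = 0.2683  (Honeywell)
  w_4 = 0.247119·0.9318 + -0.025271·6.1408 = 0.0751  (Starbucks)
  w_5 = 0.247119·2.7727 + -0.025271·22.5741 = 0.1147  (Xerox)
  w_6 = 0.247119·2.0140 + -0.025271·10.2480 = 0.2387  (Raytheon)
Σw_i=1.0000  μᵀw=0.1870
σ²=wᵀΣw=λ₁·μ_p+λ₂ = 0.247119·0.187 + -0.025271 = 0.020941 ≈ 0.0209

0.0209


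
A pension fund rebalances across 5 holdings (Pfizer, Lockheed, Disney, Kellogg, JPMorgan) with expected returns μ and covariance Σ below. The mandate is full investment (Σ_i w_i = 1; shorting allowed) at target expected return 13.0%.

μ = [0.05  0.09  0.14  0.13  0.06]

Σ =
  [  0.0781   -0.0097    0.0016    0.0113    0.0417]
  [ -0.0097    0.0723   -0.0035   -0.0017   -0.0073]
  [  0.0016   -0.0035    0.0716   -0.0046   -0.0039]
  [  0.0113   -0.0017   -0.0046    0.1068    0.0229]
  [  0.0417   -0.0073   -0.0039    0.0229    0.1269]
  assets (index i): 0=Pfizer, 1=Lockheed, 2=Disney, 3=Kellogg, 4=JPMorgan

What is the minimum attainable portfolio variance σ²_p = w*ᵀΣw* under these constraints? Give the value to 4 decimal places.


p=Σ⁻¹μ = [0.4698  1.4636  2.1087  1.2290  0.2457]
q=Σ⁻¹𝟙 = [11.1515  16.6809  15.2872  8.2148  4.1628]
a=μᵀp=0.624939  b=𝟙ᵀp=5.516750  c=𝟙ᵀq=55.497120  D=ac−b²=4.247768
λ₁=(c·0.130−b)/D = (55.497120·0.130−5.516750)/4.247768 = 0.399710
λ₂=(a−b·0.130)/D = (0.624939−5.516750·0.130)/4.247768 = -0.021715
w* = 0.399710·p + -0.021715·q:
  w_0 = 0.399710·0.4698 + -0.021715·11.1515 = -0.0544  (Pfizer)
  w_1 = 0.399710·1.4636 + -0.021715·16.6809 = 0.2228  (Lockheed)
  w_2 = 0.399710·2.1087 + -0.021715·15.2872 = 0.5109  (Disney)
  w_3 = 0.399710·1.2290 + -0.021715·8.2148 = 0.3128  (Kellogg)
  w_4 = 0.399710·0.2457 + -0.021715·4.1628 = 0.0078  (JPMorgan)
Σw_i=1.0000  μᵀw=0.1300
σ²=wᵀΣw=λ₁·μ_p+λ₂ = 0.399710·0.130 + -0.021715 = 0.030248 ≈ 0.0302

0.0302


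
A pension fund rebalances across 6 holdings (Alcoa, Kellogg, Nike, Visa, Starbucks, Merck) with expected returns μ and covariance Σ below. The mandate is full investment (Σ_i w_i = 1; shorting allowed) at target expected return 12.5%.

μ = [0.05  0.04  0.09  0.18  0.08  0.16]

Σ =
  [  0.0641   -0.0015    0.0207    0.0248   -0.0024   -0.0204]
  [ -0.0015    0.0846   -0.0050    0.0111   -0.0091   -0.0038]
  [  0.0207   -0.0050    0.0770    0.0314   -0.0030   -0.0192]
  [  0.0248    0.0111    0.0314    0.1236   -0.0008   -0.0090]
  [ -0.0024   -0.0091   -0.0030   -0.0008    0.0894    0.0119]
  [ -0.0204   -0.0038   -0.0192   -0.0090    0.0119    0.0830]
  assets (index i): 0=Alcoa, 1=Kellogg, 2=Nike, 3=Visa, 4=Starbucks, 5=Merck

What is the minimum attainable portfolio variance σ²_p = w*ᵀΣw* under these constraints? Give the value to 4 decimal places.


0.0192

g=Σ⁻¹μ = [0.7806  0.5925  1.1720  1.1309  0.7008  2.4400]
h=Σ⁻¹𝟙 = [17.3864  14.8373  13.9066  1.1739  11.1445  18.7472]
a=μᵀg=0.818236  b=𝟙ᵀg=6.816815  c=𝟙ᵀh=77.195805  D=ac−b²=16.695453
λ₁=(c·0.125−b)/D = (77.195805·0.125−6.816815)/16.695453 = 0.169667
λ₂=(a−b·0.125)/D = (0.818236−6.816815·0.125)/16.695453 = -0.002028
w* = 0.169667·g + -0.002028·h:
  w_0 = 0.169667·0.7806 + -0.002028·17.3864 = 0.0972  (Alcoa)
  w_1 = 0.169667·0.5925 + -0.002028·14.8373 = 0.0704  (Kellogg)
  w_2 = 0.169667·1.1720 + -0.002028·13.9066 = 0.1706  (Nike)
  w_3 = 0.169667·1.1309 + -0.002028·1.1739 = 0.1895  (Visa)
  w_4 = 0.169667·0.7008 + -0.002028·11.1445 = 0.0963  (Starbucks)
  w_5 = 0.169667·2.4400 + -0.002028·18.7472 = 0.3760  (Merck)
Σw_i=1.0000  μᵀw=0.1250
σ²=wᵀΣw=λ₁·μ_p+λ₂ = 0.169667·0.125 + -0.002028 = 0.019180 ≈ 0.0192


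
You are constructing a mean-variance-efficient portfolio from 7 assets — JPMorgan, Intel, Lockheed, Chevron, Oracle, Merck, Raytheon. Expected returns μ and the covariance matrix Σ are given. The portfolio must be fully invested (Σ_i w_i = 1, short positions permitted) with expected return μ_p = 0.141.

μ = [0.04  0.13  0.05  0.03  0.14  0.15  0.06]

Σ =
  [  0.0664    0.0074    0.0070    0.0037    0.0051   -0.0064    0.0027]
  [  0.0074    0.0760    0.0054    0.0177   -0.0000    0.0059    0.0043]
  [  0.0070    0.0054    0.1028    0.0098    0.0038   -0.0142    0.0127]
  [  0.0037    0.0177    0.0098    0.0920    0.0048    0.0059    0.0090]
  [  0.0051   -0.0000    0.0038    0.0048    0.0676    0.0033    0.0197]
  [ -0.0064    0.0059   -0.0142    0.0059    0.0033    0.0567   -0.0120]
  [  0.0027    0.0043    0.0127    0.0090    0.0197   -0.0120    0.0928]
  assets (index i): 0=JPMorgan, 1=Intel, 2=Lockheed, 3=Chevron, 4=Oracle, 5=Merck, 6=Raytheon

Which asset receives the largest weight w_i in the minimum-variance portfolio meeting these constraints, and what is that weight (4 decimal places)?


Merck (0.4240)

x=Σ⁻¹μ = [0.5020  1.4564  0.6656  -0.3614  1.7424  2.7583  0.4952]
y=Σ⁻¹𝟙 = [13.9327  7.7611  9.4151  5.0603  9.1500  21.6234  9.0854]
a=μᵀx=0.919243  b=𝟙ᵀx=7.258443  c=𝟙ᵀy=76.027902  D=ac−b²=17.203137
λ₁=(c·0.141−b)/D = (76.027902·0.141−7.258443)/17.203137 = 0.201213
λ₂=(a−b·0.141)/D = (0.919243−7.258443·0.141)/17.203137 = -0.006057
w* = 0.201213·x + -0.006057·y:
  w_0 = 0.201213·0.5020 + -0.006057·13.9327 = 0.0166  (JPMorgan)
  w_1 = 0.201213·1.4564 + -0.006057·7.7611 = 0.2460  (Intel)
  w_2 = 0.201213·0.6656 + -0.006057·9.4151 = 0.0769  (Lockheed)
  w_3 = 0.201213·-0.3614 + -0.006057·5.0603 = -0.1034  (Chevron)
  w_4 = 0.201213·1.7424 + -0.006057·9.1500 = 0.2952  (Oracle)
  w_5 = 0.201213·2.7583 + -0.006057·21.6234 = 0.4240  (Merck)
  w_6 = 0.201213·0.4952 + -0.006057·9.0854 = 0.0446  (Raytheon)
Σw_i=1.0000  μᵀw=0.1410
σ²=wᵀΣw=λ₁·μ_p+λ₂ = 0.201213·0.141 + -0.006057 = 0.022314 ≈ 0.0223


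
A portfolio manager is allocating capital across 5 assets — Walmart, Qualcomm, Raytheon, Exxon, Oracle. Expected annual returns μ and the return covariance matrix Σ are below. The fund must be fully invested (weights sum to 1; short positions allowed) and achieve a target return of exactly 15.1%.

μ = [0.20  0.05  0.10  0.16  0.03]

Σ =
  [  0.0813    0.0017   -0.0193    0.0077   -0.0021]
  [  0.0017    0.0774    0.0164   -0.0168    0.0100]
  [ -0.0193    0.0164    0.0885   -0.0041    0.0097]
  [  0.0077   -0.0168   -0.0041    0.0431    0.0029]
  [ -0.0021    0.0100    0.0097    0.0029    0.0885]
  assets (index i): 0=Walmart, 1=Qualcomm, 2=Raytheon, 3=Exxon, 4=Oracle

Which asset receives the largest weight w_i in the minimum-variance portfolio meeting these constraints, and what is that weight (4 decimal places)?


x=Σ⁻¹μ = [2.4629  1.0832  1.6483  3.8535  -0.0319]
y=Σ⁻¹𝟙 = [12.3340  15.1614  11.6088  27.4939  7.7056]
a=μᵀx=1.327166  b=𝟙ᵀx=9.015950  c=𝟙ᵀy=74.303768  D=ac−b²=17.326085
λ₁=(c·0.151−b)/D = (74.303768·0.151−9.015950)/17.326085 = 0.127202
λ₂=(a−b·0.151)/D = (1.327166−9.015950·0.151)/17.326085 = -0.001976
w* = 0.127202·x + -0.001976·y:
  w_0 = 0.127202·2.4629 + -0.001976·12.3340 = 0.2889  (Walmart)
  w_1 = 0.127202·1.0832 + -0.001976·15.1614 = 0.1078  (Qualcomm)
  w_2 = 0.127202·1.6483 + -0.001976·11.6088 = 0.1867  (Raytheon)
  w_3 = 0.127202·3.8535 + -0.001976·27.4939 = 0.4358  (Exxon)
  w_4 = 0.127202·-0.0319 + -0.001976·7.7056 = -0.0193  (Oracle)
Σw_i=1.0000  μᵀw=0.1510
σ²=wᵀΣw=λ₁·μ_p+λ₂ = 0.127202·0.151 + -0.001976 = 0.017231 ≈ 0.0172

Exxon (0.4358)
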